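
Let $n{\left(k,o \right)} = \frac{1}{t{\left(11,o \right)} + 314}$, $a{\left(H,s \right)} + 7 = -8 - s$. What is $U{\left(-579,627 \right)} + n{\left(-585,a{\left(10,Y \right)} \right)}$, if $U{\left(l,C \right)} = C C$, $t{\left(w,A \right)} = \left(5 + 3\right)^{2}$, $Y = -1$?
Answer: $\frac{148602763}{378} \approx 3.9313 \cdot 10^{5}$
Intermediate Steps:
$t{\left(w,A \right)} = 64$ ($t{\left(w,A \right)} = 8^{2} = 64$)
$U{\left(l,C \right)} = C^{2}$
$a{\left(H,s \right)} = -15 - s$ ($a{\left(H,s \right)} = -7 - \left(8 + s\right) = -15 - s$)
$n{\left(k,o \right)} = \frac{1}{378}$ ($n{\left(k,o \right)} = \frac{1}{64 + 314} = \frac{1}{378}$)
$U{\left(-579,627 \right)} + n{\left(-585,a{\left(10,Y \right)} \right)} = 627^{2} + \frac{1}{378} = 393129 + \frac{1}{378} = \frac{148602763}{378}$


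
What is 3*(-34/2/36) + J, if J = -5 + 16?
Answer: 115/12 ≈ 9.5833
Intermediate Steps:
J = 11
3*(-34/2/36) + J = 3*(-34/2/36) + 11 = 3*(-34*1/2*(1/36)) + 11 = 3*(-17*1/36) + 11 = 3*(-17/36) + 11 = -17/12 + 11 = 115/12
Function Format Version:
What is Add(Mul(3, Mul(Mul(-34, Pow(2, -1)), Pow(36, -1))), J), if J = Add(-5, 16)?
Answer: Rational(115, 12) ≈ 9.5833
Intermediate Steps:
J = 11
Add(Mul(3, Mul(Mul(-34, Pow(2, -1)), Pow(36, -1))), J) = Add(Mul(3, Mul(Mul(-34, Pow(2, -1)), Pow(36, -1))), 11) = Add(Mul(3, Mul(Mul(-34, Rational(1, 2)), Rational(1, 36))), 11) = Add(Mul(3, Mul(-17, Rational(1, 36))), 11) = Add(Mul(3, Rational(-17, 36)), 11) = Add(Rational(-17, 12), 11) = Rational(115, 12)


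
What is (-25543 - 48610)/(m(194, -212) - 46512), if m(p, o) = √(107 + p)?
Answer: 3449004336/2163365843 + 74153*√301/2163365843 ≈ 1.5949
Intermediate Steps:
(-25543 - 48610)/(m(194, -212) - 46512) = (-25543 - 48610)/(√(107 + 194) - 46512) = -74153/(√301 - 46512) = -74153/(-46512 + √301)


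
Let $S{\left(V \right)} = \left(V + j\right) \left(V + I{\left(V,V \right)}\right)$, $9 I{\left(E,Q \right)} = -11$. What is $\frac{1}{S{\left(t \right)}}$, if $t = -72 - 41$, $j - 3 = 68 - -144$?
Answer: $- \frac{3}{34952} \approx -8.5832 \cdot 10^{-5}$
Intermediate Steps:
$I{\left(E,Q \right)} = - \frac{11}{9}$ ($I{\left(E,Q \right)} = \frac{1}{9} \left(-11\right) = - \frac{11}{9}$)
$j = 215$ ($j = 3 + \left(68 - -144\right) = 3 + \left(68 + 144\right) = 3 + 212 = 215$)
$t = -113$
$S{\left(V \right)} = \left(215 + V\right) \left(- \frac{11}{9} + V\right)$ ($S{\left(V \right)} = \left(V + 215\right) \left(V - \frac{11}{9}\right) = \left(215 + V\right) \left(- \frac{11}{9} + V\right)$)
$\frac{1}{S{\left(t \right)}} = \frac{1}{- \frac{2365}{9} + \left(-113\right)^{2} + \frac{1924}{9} \left(-113\right)} = \frac{1}{- \frac{2365}{9} + 12769 - \frac{217412}{9}} = \frac{1}{- \frac{34952}{3}} = - \frac{3}{34952}$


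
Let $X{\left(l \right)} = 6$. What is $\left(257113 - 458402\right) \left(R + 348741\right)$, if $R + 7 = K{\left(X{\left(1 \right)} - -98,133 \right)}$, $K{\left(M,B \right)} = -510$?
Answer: $-70093660736$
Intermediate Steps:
$R = -517$ ($R = -7 - 510 = -517$)
$\left(257113 - 458402\right) \left(R + 348741\right) = \left(257113 - 458402\right) \left(-517 + 348741\right) = \left(-201289\right) 348224 = -70093660736$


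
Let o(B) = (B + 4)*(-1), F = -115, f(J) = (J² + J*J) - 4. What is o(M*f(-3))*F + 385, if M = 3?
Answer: 5675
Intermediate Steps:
f(J) = -4 + 2*J² (f(J) = (J² + J²) - 4 = 2*J² - 4 = -4 + 2*J²)
o(B) = -4 - B (o(B) = (4 + B)*(-1) = -4 - B)
o(M*f(-3))*F + 385 = (-4 - 3*(-4 + 2*(-3)²))*(-115) + 385 = (-4 - 3*(-4 + 2*9))*(-115) + 385 = (-4 - 3*(-4 + 18))*(-115) + 385 = (-4 - 3*14)*(-115) + 385 = (-4 - 1*42)*(-115) + 385 = (-4 - 42)*(-115) + 385 = -46*(-115) + 385 = 5290 + 385 = 5675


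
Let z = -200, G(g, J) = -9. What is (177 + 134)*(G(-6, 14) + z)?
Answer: -64999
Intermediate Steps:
(177 + 134)*(G(-6, 14) + z) = (177 + 134)*(-9 - 200) = 311*(-209) = -64999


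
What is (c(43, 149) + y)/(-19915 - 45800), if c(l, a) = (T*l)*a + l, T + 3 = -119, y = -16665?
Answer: 266092/21905 ≈ 12.148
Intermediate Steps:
T = -122 (T = -3 - 119 = -122)
c(l, a) = l - 122*a*l (c(l, a) = (-122*l)*a + l = -122*a*l + l = l - 122*a*l)
(c(43, 149) + y)/(-19915 - 45800) = (43*(1 - 122*149) - 16665)/(-19915 - 45800) = (43*(1 - 18178) - 16665)/(-65715) = (43*(-18177) - 16665)*(-1/65715) = (-781611 - 16665)*(-1/65715) = -798276*(-1/65715) = 266092/21905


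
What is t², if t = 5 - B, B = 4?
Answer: 1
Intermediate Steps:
t = 1 (t = 5 - 1*4 = 5 - 4 = 1)
t² = 1² = 1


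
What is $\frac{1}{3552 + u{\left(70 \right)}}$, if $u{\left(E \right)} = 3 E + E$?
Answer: $\frac{1}{3832} \approx 0.00026096$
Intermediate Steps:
$u{\left(E \right)} = 4 E$
$\frac{1}{3552 + u{\left(70 \right)}} = \frac{1}{3552 + 4 \cdot 70} = \frac{1}{3552 + 280} = \frac{1}{3832}$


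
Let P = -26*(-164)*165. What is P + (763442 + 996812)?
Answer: 2463814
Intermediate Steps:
P = 703560 (P = 4264*165 = 703560)
P + (763442 + 996812) = 703560 + (763442 + 996812) = 703560 + 1760254 = 2463814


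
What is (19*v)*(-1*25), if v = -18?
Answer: 8550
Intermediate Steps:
(19*v)*(-1*25) = (19*(-18))*(-1*25) = -342*(-25) = 8550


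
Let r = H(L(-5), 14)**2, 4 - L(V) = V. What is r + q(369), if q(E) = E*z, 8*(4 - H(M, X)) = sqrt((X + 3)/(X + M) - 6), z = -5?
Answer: -2692409/1472 - 11*I*sqrt(23)/23 ≈ -1829.1 - 2.2937*I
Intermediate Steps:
L(V) = 4 - V
H(M, X) = 4 - sqrt(-6 + (3 + X)/(M + X))/8 (H(M, X) = 4 - sqrt((X + 3)/(X + M) - 6)/8 = 4 - sqrt((3 + X)/(M + X) - 6)/8 = 4 - sqrt(-6 + (3 + X)/(M + X))/8)
q(E) = -5*E (q(E) = E*(-5) = -5*E)
r = (4 - 11*I*sqrt(23)/184)**2 (r = (4 - I*sqrt(-3 + 5*14 + 6*(4 - 1*(-5)))/sqrt((4 - 1*(-5)) + 14)/8)**2 = (4 - I*sqrt(-3 + 70 + 6*(4 + 5))/sqrt((4 + 5) + 14)/8)**2 = (4 - I*sqrt(-3 + 70 + 6*9)/sqrt(9 + 14)/8)**2 = (4 - I*sqrt(23)*sqrt(-3 + 70 + 54)/23/8)**2 = (4 - 11*I*sqrt(23)/23/8)**2 = (4 - 11*I*sqrt(23)/184)**2 ≈ 15.918 - 2.2937*I)
r + q(369) = (23431/1472 - 11*I*sqrt(23)/23) - 5*369 = (23431/1472 - 11*I*sqrt(23)/23) - 1845 = -2692409/1472 - 11*I*sqrt(23)/23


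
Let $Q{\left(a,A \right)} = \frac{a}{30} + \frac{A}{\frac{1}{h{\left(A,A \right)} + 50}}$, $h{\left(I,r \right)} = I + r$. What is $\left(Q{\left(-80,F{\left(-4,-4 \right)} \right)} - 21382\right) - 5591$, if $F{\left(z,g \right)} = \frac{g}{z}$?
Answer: $- \frac{80771}{3} \approx -26924.0$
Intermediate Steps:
$Q{\left(a,A \right)} = \frac{a}{30} + A \left(50 + 2 A\right)$ ($Q{\left(a,A \right)} = \frac{a}{30} + \frac{A}{\frac{1}{\left(A + A\right) + 50}} = a \frac{1}{30} + \frac{A}{\frac{1}{2 A + 50}} = \frac{a}{30} + \frac{A}{\frac{1}{50 + 2 A}} = \frac{a}{30} + A \left(50 + 2 A\right)$)
$\left(Q{\left(-80,F{\left(-4,-4 \right)} \right)} - 21382\right) - 5591 = \left(\left(2 \left(- \frac{4}{-4}\right)^{2} + 50 \left(- \frac{4}{-4}\right) + \frac{1}{30} \left(-80\right)\right) - 21382\right) - 5591 = \left(\left(2 \left(\left(-4\right) \left(- \frac{1}{4}\right)\right)^{2} + 50 \left(\left(-4\right) \left(- \frac{1}{4}\right)\right) - \frac{8}{3}\right) - 21382\right) - 5591 = \left(\left(2 \cdot 1^{2} + 50 \cdot 1 - \frac{8}{3}\right) - 21382\right) - 5591 = \left(\left(2 \cdot 1 + 50 - \frac{8}{3}\right) - 21382\right) - 5591 = \left(\left(2 + 50 - \frac{8}{3}\right) - 21382\right) - 5591 = \left(\frac{148}{3} - 21382\right) - 5591 = - \frac{63998}{3} - 5591 = - \frac{80771}{3}$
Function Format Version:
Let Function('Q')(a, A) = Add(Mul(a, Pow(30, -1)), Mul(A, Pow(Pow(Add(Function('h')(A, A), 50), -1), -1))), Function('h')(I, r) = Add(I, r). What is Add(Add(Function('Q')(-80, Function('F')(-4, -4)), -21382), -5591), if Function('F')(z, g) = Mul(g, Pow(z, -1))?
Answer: Rational(-80771, 3) ≈ -26924.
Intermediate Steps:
Function('Q')(a, A) = Add(Mul(Rational(1, 30), a), Mul(A, Add(50, Mul(2, A)))) (Function('Q')(a, A) = Add(Mul(a, Pow(30, -1)), Mul(A, Pow(Pow(Add(Add(A, A), 50), -1), -1))) = Add(Mul(a, Rational(1, 30)), Mul(A, Pow(Pow(Add(Mul(2, A), 50), -1), -1))) = Add(Mul(Rational(1, 30), a), Mul(A, Pow(Pow(Add(50, Mul(2, A)), -1), -1))) = Add(Mul(Rational(1, 30), a), Mul(A, Add(50, Mul(2, A)))))
Add(Add(Function('Q')(-80, Function('F')(-4, -4)), -21382), -5591) = Add(Add(Add(Mul(2, Pow(Mul(-4, Pow(-4, -1)), 2)), Mul(50, Mul(-4, Pow(-4, -1))), Mul(Rational(1, 30), -80)), -21382), -5591) = Add(Add(Add(Mul(2, Pow(Mul(-4, Rational(-1, 4)), 2)), Mul(50, Mul(-4, Rational(-1, 4))), Rational(-8, 3)), -21382), -5591) = Add(Add(Add(Mul(2, Pow(1, 2)), Mul(50, 1), Rational(-8, 3)), -21382), -5591) = Add(Add(Add(Mul(2, 1), 50, Rational(-8, 3)), -21382), -5591) = Add(Add(Add(2, 50, Rational(-8, 3)), -21382), -5591) = Add(Add(Rational(148, 3), -21382), -5591) = Add(Rational(-63998, 3), -5591) = Rational(-80771, 3)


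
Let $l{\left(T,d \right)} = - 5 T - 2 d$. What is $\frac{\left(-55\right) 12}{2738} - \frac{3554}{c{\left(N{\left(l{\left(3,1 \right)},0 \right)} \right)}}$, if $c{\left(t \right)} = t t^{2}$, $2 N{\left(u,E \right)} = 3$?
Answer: $- \frac{38932318}{36963} \approx -1053.3$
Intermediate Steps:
$N{\left(u,E \right)} = \frac{3}{2}$ ($N{\left(u,E \right)} = \frac{1}{2} \cdot 3 = \frac{3}{2}$)
$c{\left(t \right)} = t^{3}$
$\frac{\left(-55\right) 12}{2738} - \frac{3554}{c{\left(N{\left(l{\left(3,1 \right)},0 \right)} \right)}} = \frac{\left(-55\right) 12}{2738} - \frac{3554}{\left(\frac{3}{2}\right)^{3}} = \left(-660\right) \frac{1}{2738} - \frac{3554}{\frac{27}{8}} = - \frac{330}{1369} - \frac{28432}{27} = - \frac{38932318}{36963}$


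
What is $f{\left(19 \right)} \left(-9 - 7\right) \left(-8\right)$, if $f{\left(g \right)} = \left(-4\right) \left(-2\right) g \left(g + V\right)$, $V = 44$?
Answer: $1225728$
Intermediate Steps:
$f{\left(g \right)} = 8 g \left(44 + g\right)$ ($f{\left(g \right)} = \left(-4\right) \left(-2\right) g \left(g + 44\right) = 8 g \left(44 + g\right)$)
$f{\left(19 \right)} \left(-9 - 7\right) \left(-8\right) = 8 \cdot 19 \left(44 + 19\right) \left(-9 - 7\right) \left(-8\right) = 8 \cdot 19 \cdot 63 \left(\left(-16\right) \left(-8\right)\right) = 9576 \cdot 128 = 1225728$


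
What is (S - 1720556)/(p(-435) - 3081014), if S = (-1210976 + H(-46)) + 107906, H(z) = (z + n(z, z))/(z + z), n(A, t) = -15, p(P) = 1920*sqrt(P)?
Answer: 400182942920217/436735539201016 + 31172823720*I*sqrt(435)/54591942400127 ≈ 0.9163 + 0.011909*I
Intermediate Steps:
H(z) = (-15 + z)/(2*z) (H(z) = (z - 15)/(z + z) = (-15 + z)/((2*z)) = (-15 + z)*(1/(2*z)) = (-15 + z)/(2*z))
S = -101482379/92 (S = (-1210976 + (1/2)*(-15 - 46)/(-46)) + 107906 = (-1210976 + (1/2)*(-1/46)*(-61)) + 107906 = (-1210976 + 61/92) + 107906 = -111409731/92 + 107906 = -101482379/92 ≈ -1.1031e+6)
(S - 1720556)/(p(-435) - 3081014) = (-101482379/92 - 1720556)/(1920*sqrt(-435) - 3081014) = -259773531/(92*(1920*(I*sqrt(435)) - 3081014)) = -259773531/(92*(1920*I*sqrt(435) - 3081014)) = -259773531/(92*(-3081014 + 1920*I*sqrt(435)))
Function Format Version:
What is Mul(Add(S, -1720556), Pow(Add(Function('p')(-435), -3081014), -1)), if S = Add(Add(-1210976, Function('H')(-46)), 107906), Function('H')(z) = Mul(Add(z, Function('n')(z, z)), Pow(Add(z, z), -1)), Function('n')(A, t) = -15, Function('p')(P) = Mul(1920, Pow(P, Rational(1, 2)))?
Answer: Add(Rational(400182942920217, 436735539201016), Mul(Rational(31172823720, 54591942400127), I, Pow(435, Rational(1, 2)))) ≈ Add(0.91630, Mul(0.011909, I))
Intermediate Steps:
Function('H')(z) = Mul(Rational(1, 2), Pow(z, -1), Add(-15, z)) (Function('H')(z) = Mul(Add(z, -15), Pow(Add(z, z), -1)) = Mul(Add(-15, z), Pow(Mul(2, z), -1)) = Mul(Add(-15, z), Mul(Rational(1, 2), Pow(z, -1))) = Mul(Rational(1, 2), Pow(z, -1), Add(-15, z)))
S = Rational(-101482379, 92) (S = Add(Add(-1210976, Mul(Rational(1, 2), Pow(-46, -1), Add(-15, -46))), 107906) = Add(Add(-1210976, Mul(Rational(1, 2), Rational(-1, 46), -61)), 107906) = Add(Add(-1210976, Rational(61, 92)), 107906) = Add(Rational(-111409731, 92), 107906) = Rational(-101482379, 92) ≈ -1.1031e+6)
Mul(Add(S, -1720556), Pow(Add(Function('p')(-435), -3081014), -1)) = Mul(Add(Rational(-101482379, 92), -1720556), Pow(Add(Mul(1920, Pow(-435, Rational(1, 2))), -3081014), -1)) = Mul(Rational(-259773531, 92), Pow(Add(Mul(1920, Mul(I, Pow(435, Rational(1, 2)))), -3081014), -1)) = Mul(Rational(-259773531, 92), Pow(Add(Mul(1920, I, Pow(435, Rational(1, 2))), -3081014), -1)) = Mul(Rational(-259773531, 92), Pow(Add(-3081014, Mul(1920, I, Pow(435, Rational(1, 2)))), -1))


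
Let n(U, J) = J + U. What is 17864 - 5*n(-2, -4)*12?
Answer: 18224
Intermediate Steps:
17864 - 5*n(-2, -4)*12 = 17864 - 5*(-4 - 2)*12 = 17864 - 5*(-6)*12 = 17864 + 30*12 = 17864 + 360 = 18224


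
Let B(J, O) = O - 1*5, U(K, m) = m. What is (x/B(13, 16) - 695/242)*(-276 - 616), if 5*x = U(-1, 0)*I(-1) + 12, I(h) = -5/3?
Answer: 1432106/605 ≈ 2367.1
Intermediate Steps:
B(J, O) = -5 + O (B(J, O) = O - 5 = -5 + O)
I(h) = -5/3 (I(h) = -5*⅓ = -5/3)
x = 12/5 (x = (0*(-5/3) + 12)/5 = (0 + 12)/5 = (⅕)*12 = 12/5 ≈ 2.4000)
(x/B(13, 16) - 695/242)*(-276 - 616) = (12/(5*(-5 + 16)) - 695/242)*(-276 - 616) = ((12/5)/11 - 695*1/242)*(-892) = ((12/5)*(1/11) - 695/242)*(-892) = (12/55 - 695/242)*(-892) = -3211/1210*(-892) = 1432106/605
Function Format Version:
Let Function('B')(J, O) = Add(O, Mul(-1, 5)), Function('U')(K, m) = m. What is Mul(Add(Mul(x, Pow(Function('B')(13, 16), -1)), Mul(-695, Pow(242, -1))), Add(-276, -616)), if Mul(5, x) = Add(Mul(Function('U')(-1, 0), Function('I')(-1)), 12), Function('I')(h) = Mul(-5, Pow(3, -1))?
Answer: Rational(1432106, 605) ≈ 2367.1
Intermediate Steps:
Function('B')(J, O) = Add(-5, O) (Function('B')(J, O) = Add(O, -5) = Add(-5, O))
Function('I')(h) = Rational(-5, 3) (Function('I')(h) = Mul(-5, Rational(1, 3)) = Rational(-5, 3))
x = Rational(12, 5) (x = Mul(Rational(1, 5), Add(Mul(0, Rational(-5, 3)), 12)) = Mul(Rational(1, 5), Add(0, 12)) = Mul(Rational(1, 5), 12) = Rational(12, 5) ≈ 2.4000)
Mul(Add(Mul(x, Pow(Function('B')(13, 16), -1)), Mul(-695, Pow(242, -1))), Add(-276, -616)) = Mul(Add(Mul(Rational(12, 5), Pow(Add(-5, 16), -1)), Mul(-695, Pow(242, -1))), Add(-276, -616)) = Mul(Add(Mul(Rational(12, 5), Pow(11, -1)), Mul(-695, Rational(1, 242))), -892) = Mul(Add(Mul(Rational(12, 5), Rational(1, 11)), Rational(-695, 242)), -892) = Mul(Add(Rational(12, 55), Rational(-695, 242)), -892) = Mul(Rational(-3211, 1210), -892) = Rational(1432106, 605)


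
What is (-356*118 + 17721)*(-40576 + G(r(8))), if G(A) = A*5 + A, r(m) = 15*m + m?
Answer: 966816896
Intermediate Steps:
r(m) = 16*m
G(A) = 6*A (G(A) = 5*A + A = 6*A)
(-356*118 + 17721)*(-40576 + G(r(8))) = (-356*118 + 17721)*(-40576 + 6*(16*8)) = (-42008 + 17721)*(-40576 + 6*128) = -24287*(-40576 + 768) = -24287*(-39808) = 966816896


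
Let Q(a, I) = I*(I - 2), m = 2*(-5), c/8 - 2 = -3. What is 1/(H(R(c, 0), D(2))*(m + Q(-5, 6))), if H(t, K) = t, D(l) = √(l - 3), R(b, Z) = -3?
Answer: -1/42 ≈ -0.023810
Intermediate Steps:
c = -8 (c = 16 + 8*(-3) = 16 - 24 = -8)
m = -10
D(l) = √(-3 + l)
Q(a, I) = I*(-2 + I)
1/(H(R(c, 0), D(2))*(m + Q(-5, 6))) = 1/(-3*(-10 + 6*(-2 + 6))) = 1/(-3*(-10 + 6*4)) = 1/(-3*(-10 + 24)) = 1/(-3*14) = 1/(-42) = -1/42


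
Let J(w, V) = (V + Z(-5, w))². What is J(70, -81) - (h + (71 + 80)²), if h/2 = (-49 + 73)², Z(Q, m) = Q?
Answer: -16557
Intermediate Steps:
h = 1152 (h = 2*(-49 + 73)² = 2*24² = 2*576 = 1152)
J(w, V) = (-5 + V)² (J(w, V) = (V - 5)² = (-5 + V)²)
J(70, -81) - (h + (71 + 80)²) = (-5 - 81)² - (1152 + (71 + 80)²) = (-86)² - (1152 + 151²) = 7396 - (1152 + 22801) = 7396 - 1*23953 = 7396 - 23953 = -16557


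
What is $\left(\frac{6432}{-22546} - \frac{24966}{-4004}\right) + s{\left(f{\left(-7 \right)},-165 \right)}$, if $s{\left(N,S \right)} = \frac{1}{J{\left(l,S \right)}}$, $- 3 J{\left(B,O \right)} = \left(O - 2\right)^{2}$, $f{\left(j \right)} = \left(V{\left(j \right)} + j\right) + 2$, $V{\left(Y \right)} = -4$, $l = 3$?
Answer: $\frac{3744934900965}{629414179394} \approx 5.9499$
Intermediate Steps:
$f{\left(j \right)} = -2 + j$ ($f{\left(j \right)} = \left(-4 + j\right) + 2 = -2 + j$)
$J{\left(B,O \right)} = - \frac{\left(-2 + O\right)^{2}}{3}$ ($J{\left(B,O \right)} = - \frac{\left(O - 2\right)^{2}}{3} = - \frac{\left(-2 + O\right)^{2}}{3}$)
$s{\left(N,S \right)} = - \frac{3}{\left(-2 + S\right)^{2}}$ ($s{\left(N,S \right)} = \frac{1}{\left(- \frac{1}{3}\right) \left(-2 + S\right)^{2}} = - \frac{3}{\left(-2 + S\right)^{2}}$)
$\left(\frac{6432}{-22546} - \frac{24966}{-4004}\right) + s{\left(f{\left(-7 \right)},-165 \right)} = \left(\frac{6432}{-22546} - \frac{24966}{-4004}\right) - \frac{3}{\left(-2 - 165\right)^{2}} = \left(6432 \left(- \frac{1}{22546}\right) - - \frac{12483}{2002}\right) - \frac{3}{27889} = \left(- \frac{3216}{11273} + \frac{12483}{2002}\right) - \frac{3}{27889} = \frac{134282427}{22568546} - \frac{3}{27889} = \frac{3744934900965}{629414179394}$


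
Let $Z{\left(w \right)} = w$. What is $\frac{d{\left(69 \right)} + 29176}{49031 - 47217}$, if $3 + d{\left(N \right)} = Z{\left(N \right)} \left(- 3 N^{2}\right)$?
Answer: $- \frac{478177}{907} \approx -527.21$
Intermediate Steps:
$d{\left(N \right)} = -3 - 3 N^{3}$ ($d{\left(N \right)} = -3 + N \left(- 3 N^{2}\right) = -3 - 3 N^{3}$)
$\frac{d{\left(69 \right)} + 29176}{49031 - 47217} = \frac{\left(-3 - 3 \cdot 69^{3}\right) + 29176}{49031 - 47217} = \frac{\left(-3 - 985527\right) + 29176}{1814} = \left(\left(-3 - 985527\right) + 29176\right) \frac{1}{1814} = \left(-985530 + 29176\right) \frac{1}{1814} = \left(-956354\right) \frac{1}{1814} = - \frac{478177}{907}$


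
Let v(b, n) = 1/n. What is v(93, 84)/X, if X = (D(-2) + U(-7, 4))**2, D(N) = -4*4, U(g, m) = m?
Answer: 1/12096 ≈ 8.2672e-5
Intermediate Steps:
D(N) = -16
X = 144 (X = (-16 + 4)**2 = (-12)**2 = 144)
v(93, 84)/X = 1/(84*144) = (1/84)*(1/144) = 1/12096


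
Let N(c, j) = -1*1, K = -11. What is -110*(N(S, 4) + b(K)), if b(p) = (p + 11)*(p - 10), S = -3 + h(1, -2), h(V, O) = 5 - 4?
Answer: 110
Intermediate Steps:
h(V, O) = 1
S = -2 (S = -3 + 1 = -2)
b(p) = (-10 + p)*(11 + p) (b(p) = (11 + p)*(-10 + p) = (-10 + p)*(11 + p))
N(c, j) = -1
-110*(N(S, 4) + b(K)) = -110*(-1 + (-110 - 11 + (-11)**2)) = -110*(-1 + (-110 - 11 + 121)) = -110*(-1 + 0) = -110*(-1) = 110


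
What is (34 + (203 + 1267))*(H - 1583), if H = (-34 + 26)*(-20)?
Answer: -2140192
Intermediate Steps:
H = 160 (H = -8*(-20) = 160)
(34 + (203 + 1267))*(H - 1583) = (34 + (203 + 1267))*(160 - 1583) = (34 + 1470)*(-1423) = 1504*(-1423) = -2140192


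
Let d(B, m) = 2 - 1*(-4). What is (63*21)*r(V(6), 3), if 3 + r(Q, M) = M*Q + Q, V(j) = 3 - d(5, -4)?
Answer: -19845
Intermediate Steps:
d(B, m) = 6 (d(B, m) = 2 + 4 = 6)
V(j) = -3 (V(j) = 3 - 1*6 = 3 - 6 = -3)
r(Q, M) = -3 + Q + M*Q (r(Q, M) = -3 + (M*Q + Q) = -3 + (Q + M*Q) = -3 + Q + M*Q)
(63*21)*r(V(6), 3) = (63*21)*(-3 - 3 + 3*(-3)) = 1323*(-3 - 3 - 9) = 1323*(-15) = -19845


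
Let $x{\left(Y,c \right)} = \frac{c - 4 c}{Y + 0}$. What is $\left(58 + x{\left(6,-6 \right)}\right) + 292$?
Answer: $353$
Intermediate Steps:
$x{\left(Y,c \right)} = - \frac{3 c}{Y}$ ($x{\left(Y,c \right)} = \frac{\left(-3\right) c}{Y} = - \frac{3 c}{Y}$)
$\left(58 + x{\left(6,-6 \right)}\right) + 292 = \left(58 - - \frac{18}{6}\right) + 292 = \left(58 - \left(-18\right) \frac{1}{6}\right) + 292 = \left(58 + 3\right) + 292 = 61 + 292 = 353$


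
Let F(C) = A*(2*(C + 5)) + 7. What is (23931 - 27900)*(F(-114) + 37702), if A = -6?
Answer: -154858473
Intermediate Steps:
F(C) = -53 - 12*C (F(C) = -12*(C + 5) + 7 = -12*(5 + C) + 7 = -6*(10 + 2*C) + 7 = (-60 - 12*C) + 7 = -53 - 12*C)
(23931 - 27900)*(F(-114) + 37702) = (23931 - 27900)*((-53 - 12*(-114)) + 37702) = -3969*((-53 + 1368) + 37702) = -3969*(1315 + 37702) = -3969*39017 = -154858473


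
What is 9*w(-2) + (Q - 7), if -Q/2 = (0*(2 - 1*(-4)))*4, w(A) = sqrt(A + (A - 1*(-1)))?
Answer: -7 + 9*I*sqrt(3) ≈ -7.0 + 15.588*I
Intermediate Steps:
w(A) = sqrt(1 + 2*A) (w(A) = sqrt(A + (A + 1)) = sqrt(A + (1 + A)) = sqrt(1 + 2*A))
Q = 0 (Q = -2*0*(2 - 1*(-4))*4 = -2*0*(2 + 4)*4 = -2*0*6*4 = -0*4 = -2*0 = 0)
9*w(-2) + (Q - 7) = 9*sqrt(1 + 2*(-2)) + (0 - 7) = 9*sqrt(1 - 4) - 7 = 9*sqrt(-3) - 7 = 9*(I*sqrt(3)) - 7 = 9*I*sqrt(3) - 7 = -7 + 9*I*sqrt(3)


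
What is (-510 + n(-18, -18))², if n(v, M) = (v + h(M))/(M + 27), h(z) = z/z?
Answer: 21224449/81 ≈ 2.6203e+5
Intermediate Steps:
h(z) = 1
n(v, M) = (1 + v)/(27 + M) (n(v, M) = (v + 1)/(M + 27) = (1 + v)/(27 + M))
(-510 + n(-18, -18))² = (-510 + (1 - 18)/(27 - 18))² = (-510 - 17/9)² = (-4607/9)² = 21224449/81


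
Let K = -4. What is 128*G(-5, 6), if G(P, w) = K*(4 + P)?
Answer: 512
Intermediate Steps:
G(P, w) = -16 - 4*P (G(P, w) = -4*(4 + P) = -16 - 4*P)
128*G(-5, 6) = 128*(-16 - 4*(-5)) = 128*(-16 + 20) = 128*4 = 512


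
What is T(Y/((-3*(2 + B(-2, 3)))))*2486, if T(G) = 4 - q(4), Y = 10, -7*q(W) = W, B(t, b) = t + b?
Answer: 79552/7 ≈ 11365.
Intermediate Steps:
B(t, b) = b + t
q(W) = -W/7
T(G) = 32/7 (T(G) = 4 - (-1)*4/7 = 4 - 1*(-4/7) = 4 + 4/7 = 32/7)
T(Y/((-3*(2 + B(-2, 3)))))*2486 = (32/7)*2486 = 79552/7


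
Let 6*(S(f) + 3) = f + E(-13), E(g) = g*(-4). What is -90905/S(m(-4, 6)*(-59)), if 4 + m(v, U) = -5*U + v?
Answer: -272715/1138 ≈ -239.64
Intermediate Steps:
m(v, U) = -4 + v - 5*U (m(v, U) = -4 + (-5*U + v) = -4 + (v - 5*U) = -4 + v - 5*U)
E(g) = -4*g
S(f) = 17/3 + f/6 (S(f) = -3 + (f - 4*(-13))/6 = -3 + (f + 52)/6 = -3 + (52 + f)/6 = -3 + (26/3 + f/6) = 17/3 + f/6)
-90905/S(m(-4, 6)*(-59)) = -90905/(17/3 + ((-4 - 4 - 5*6)*(-59))/6) = -90905/(17/3 + ((-4 - 4 - 30)*(-59))/6) = -90905/(17/3 + (-38*(-59))/6) = -90905/(17/3 + (⅙)*2242) = -90905/(17/3 + 1121/3) = -90905/1138/3 = -90905*3/1138 = -272715/1138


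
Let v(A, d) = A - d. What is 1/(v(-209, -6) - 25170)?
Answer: -1/25373 ≈ -3.9412e-5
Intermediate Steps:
1/(v(-209, -6) - 25170) = 1/((-209 - 1*(-6)) - 25170) = 1/((-209 + 6) - 25170) = 1/(-203 - 25170) = 1/(-25373) = -1/25373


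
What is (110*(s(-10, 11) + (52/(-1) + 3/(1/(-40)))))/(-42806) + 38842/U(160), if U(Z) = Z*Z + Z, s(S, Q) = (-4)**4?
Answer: 356162063/275670640 ≈ 1.2920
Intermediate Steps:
s(S, Q) = 256
U(Z) = Z + Z**2 (U(Z) = Z**2 + Z = Z + Z**2)
(110*(s(-10, 11) + (52/(-1) + 3/(1/(-40)))))/(-42806) + 38842/U(160) = (110*(256 + (52/(-1) + 3/(1/(-40)))))/(-42806) + 38842/((160*(1 + 160))) = (110*(256 + (52*(-1) + 3/(-1/40))))*(-1/42806) + 38842/((160*161)) = (110*(256 + (-52 + 3*(-40))))*(-1/42806) + 38842/25760 = (110*(256 + (-52 - 120)))*(-1/42806) + 38842*(1/25760) = (110*(256 - 172))*(-1/42806) + 19421/12880 = (110*84)*(-1/42806) + 19421/12880 = 9240*(-1/42806) + 19421/12880 = -4620/21403 + 19421/12880 = 356162063/275670640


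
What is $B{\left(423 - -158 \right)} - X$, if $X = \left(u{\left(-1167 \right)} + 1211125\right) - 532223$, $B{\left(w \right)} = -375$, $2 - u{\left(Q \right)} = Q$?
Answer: $-680446$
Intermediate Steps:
$u{\left(Q \right)} = 2 - Q$
$X = 680071$ ($X = \left(\left(2 - -1167\right) + 1211125\right) - 532223 = \left(\left(2 + 1167\right) + 1211125\right) - 532223 = \left(1169 + 1211125\right) - 532223 = 1212294 - 532223 = 680071$)
$B{\left(423 - -158 \right)} - X = -375 - 680071 = -680446$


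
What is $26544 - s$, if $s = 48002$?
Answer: $-21458$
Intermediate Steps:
$26544 - s = 26544 - 48002 = -21458$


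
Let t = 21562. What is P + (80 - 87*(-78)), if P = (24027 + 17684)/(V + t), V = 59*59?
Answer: 171986949/25043 ≈ 6867.7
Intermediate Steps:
V = 3481
P = 41711/25043 (P = (24027 + 17684)/(3481 + 21562) = 41711/25043 ≈ 1.6656)
P + (80 - 87*(-78)) = 41711/25043 + (80 - 87*(-78)) = 41711/25043 + (80 + 6786) = 41711/25043 + 6866 = 171986949/25043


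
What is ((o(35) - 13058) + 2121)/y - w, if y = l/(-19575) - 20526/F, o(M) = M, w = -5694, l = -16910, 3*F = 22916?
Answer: 954743431566/81787979 ≈ 11673.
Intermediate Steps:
F = 22916/3 (F = (⅓)*22916 = 22916/3 ≈ 7638.7)
y = -81787979/44858070 (y = -16910/(-19575) - 20526/22916/3 = -16910*(-1/19575) - 20526*3/22916 = 3382/3915 - 30789/11458 = -81787979/44858070 ≈ -1.8233)
((o(35) - 13058) + 2121)/y - w = ((35 - 13058) + 2121)/(-81787979/44858070) - 1*(-5694) = (-13023 + 2121)*(-44858070/81787979) + 5694 = -10902*(-44858070/81787979) + 5694 = 489042679140/81787979 + 5694 = 954743431566/81787979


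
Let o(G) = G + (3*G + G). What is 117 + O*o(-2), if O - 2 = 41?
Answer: -313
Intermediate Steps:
O = 43 (O = 2 + 41 = 43)
o(G) = 5*G (o(G) = G + 4*G = 5*G)
117 + O*o(-2) = 117 + 43*(5*(-2)) = 117 + 43*(-10) = 117 - 430 = -313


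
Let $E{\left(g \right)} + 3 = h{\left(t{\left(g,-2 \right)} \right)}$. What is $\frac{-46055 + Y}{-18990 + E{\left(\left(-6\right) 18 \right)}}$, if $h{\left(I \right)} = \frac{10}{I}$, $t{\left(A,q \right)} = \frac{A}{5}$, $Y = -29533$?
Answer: $\frac{4081752}{1025647} \approx 3.9797$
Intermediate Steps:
$t{\left(A,q \right)} = \frac{A}{5}$ ($t{\left(A,q \right)} = A \frac{1}{5} = \frac{A}{5}$)
$E{\left(g \right)} = -3 + \frac{50}{g}$ ($E{\left(g \right)} = -3 + \frac{10}{\frac{1}{5} g} = -3 + 10 \frac{5}{g} = -3 + \frac{50}{g}$)
$\frac{-46055 + Y}{-18990 + E{\left(\left(-6\right) 18 \right)}} = \frac{-46055 - 29533}{-18990 - \left(3 - \frac{50}{\left(-6\right) 18}\right)} = - \frac{75588}{-18990 - \left(3 - \frac{50}{-108}\right)} = - \frac{75588}{-18990 + \left(-3 + 50 \left(- \frac{1}{108}\right)\right)} = - \frac{75588}{-18990 - \frac{187}{54}} = - \frac{75588}{- \frac{1025647}{54}} = \left(-75588\right) \left(- \frac{54}{1025647}\right) = \frac{4081752}{1025647}$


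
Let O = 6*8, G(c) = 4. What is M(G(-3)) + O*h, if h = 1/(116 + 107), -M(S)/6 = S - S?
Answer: 48/223 ≈ 0.21525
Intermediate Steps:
O = 48
M(S) = 0 (M(S) = -6*(S - S) = -6*0 = 0)
h = 1/223 ≈ 0.0044843
M(G(-3)) + O*h = 0 + 48*(1/223) = 0 + 48/223 = 48/223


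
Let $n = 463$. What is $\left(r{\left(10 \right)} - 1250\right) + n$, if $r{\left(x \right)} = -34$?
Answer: $-821$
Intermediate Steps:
$\left(r{\left(10 \right)} - 1250\right) + n = \left(-34 - 1250\right) + 463 = -1284 + 463 = -821$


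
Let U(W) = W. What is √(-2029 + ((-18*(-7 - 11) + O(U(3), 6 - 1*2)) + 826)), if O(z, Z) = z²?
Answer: I*√870 ≈ 29.496*I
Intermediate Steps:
√(-2029 + ((-18*(-7 - 11) + O(U(3), 6 - 1*2)) + 826)) = √(-2029 + ((-18*(-7 - 11) + 3²) + 826)) = √(-2029 + ((-18*(-18) + 9) + 826)) = √(-2029 + ((324 + 9) + 826)) = √(-2029 + (333 + 826)) = √(-2029 + 1159) = √(-870) = I*√870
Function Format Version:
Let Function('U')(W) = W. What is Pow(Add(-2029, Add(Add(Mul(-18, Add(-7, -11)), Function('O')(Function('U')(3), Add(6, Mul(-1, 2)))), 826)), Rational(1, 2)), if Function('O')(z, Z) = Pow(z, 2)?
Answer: Mul(I, Pow(870, Rational(1, 2))) ≈ Mul(29.496, I)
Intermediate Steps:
Pow(Add(-2029, Add(Add(Mul(-18, Add(-7, -11)), Function('O')(Function('U')(3), Add(6, Mul(-1, 2)))), 826)), Rational(1, 2)) = Pow(Add(-2029, Add(Add(Mul(-18, Add(-7, -11)), Pow(3, 2)), 826)), Rational(1, 2)) = Pow(Add(-2029, Add(Add(Mul(-18, -18), 9), 826)), Rational(1, 2)) = Pow(Add(-2029, Add(Add(324, 9), 826)), Rational(1, 2)) = Pow(Add(-2029, Add(333, 826)), Rational(1, 2)) = Pow(Add(-2029, 1159), Rational(1, 2)) = Pow(-870, Rational(1, 2)) = Mul(I, Pow(870, Rational(1, 2)))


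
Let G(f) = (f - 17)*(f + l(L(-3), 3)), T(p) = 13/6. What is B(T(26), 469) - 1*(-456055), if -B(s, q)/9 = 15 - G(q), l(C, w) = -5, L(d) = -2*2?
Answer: 2343472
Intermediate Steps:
L(d) = -4
T(p) = 13/6 (T(p) = 13*(⅙) = 13/6)
G(f) = (-17 + f)*(-5 + f) (G(f) = (f - 17)*(f - 5) = (-17 + f)*(-5 + f))
B(s, q) = 630 - 198*q + 9*q² (B(s, q) = -9*(15 - (85 + q² - 22*q)) = -9*(15 + (-85 - q² + 22*q)) = -9*(-70 - q² + 22*q) = 630 - 198*q + 9*q²)
B(T(26), 469) - 1*(-456055) = (630 - 198*469 + 9*469²) - 1*(-456055) = (630 - 92862 + 9*219961) + 456055 = (630 - 92862 + 1979649) + 456055 = 1887417 + 456055 = 2343472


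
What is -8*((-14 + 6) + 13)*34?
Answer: -1360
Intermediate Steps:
-8*((-14 + 6) + 13)*34 = -8*(-8 + 13)*34 = -8*5*34 = -40*34 = -1360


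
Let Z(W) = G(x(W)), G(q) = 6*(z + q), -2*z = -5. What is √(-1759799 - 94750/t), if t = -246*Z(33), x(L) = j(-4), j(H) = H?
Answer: 2*I*√59905454691/369 ≈ 1326.6*I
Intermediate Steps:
x(L) = -4
z = 5/2 (z = -½*(-5) = 5/2 ≈ 2.5000)
G(q) = 15 + 6*q (G(q) = 6*(5/2 + q) = 15 + 6*q)
Z(W) = -9 (Z(W) = 15 + 6*(-4) = 15 - 24 = -9)
t = 2214 (t = -246*(-9) = 2214)
√(-1759799 - 94750/t) = √(-1759799 - 94750/2214) = √(-1759799 - 94750*1/2214) = √(-1759799 - 47375/1107) = √(-1948144868/1107) = 2*I*√59905454691/369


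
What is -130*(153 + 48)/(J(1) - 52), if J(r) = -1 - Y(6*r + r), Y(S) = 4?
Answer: 8710/19 ≈ 458.42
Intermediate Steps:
J(r) = -5 (J(r) = -1 - 1*4 = -1 - 4 = -5)
-130*(153 + 48)/(J(1) - 52) = -130*(153 + 48)/(-5 - 52) = -26130/(-57) = -26130*(-1)/57 = -130*(-67/19) = 8710/19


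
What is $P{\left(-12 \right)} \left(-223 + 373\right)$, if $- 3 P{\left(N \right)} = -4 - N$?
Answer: $-400$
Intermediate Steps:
$P{\left(N \right)} = \frac{4}{3} + \frac{N}{3}$ ($P{\left(N \right)} = - \frac{-4 - N}{3} = \frac{4}{3} + \frac{N}{3}$)
$P{\left(-12 \right)} \left(-223 + 373\right) = \left(\frac{4}{3} + \frac{1}{3} \left(-12\right)\right) \left(-223 + 373\right) = \left(\frac{4}{3} - 4\right) 150 = \left(- \frac{8}{3}\right) 150 = -400$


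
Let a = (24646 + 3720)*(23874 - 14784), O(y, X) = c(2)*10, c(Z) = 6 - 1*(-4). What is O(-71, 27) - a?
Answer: -257846840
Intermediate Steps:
c(Z) = 10 (c(Z) = 6 + 4 = 10)
O(y, X) = 100 (O(y, X) = 10*10 = 100)
a = 257846940 (a = 28366*9090 = 257846940)
O(-71, 27) - a = 100 - 1*257846940 = 100 - 257846940 = -257846840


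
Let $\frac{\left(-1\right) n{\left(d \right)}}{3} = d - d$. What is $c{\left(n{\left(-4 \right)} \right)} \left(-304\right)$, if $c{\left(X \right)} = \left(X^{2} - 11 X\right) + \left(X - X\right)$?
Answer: $0$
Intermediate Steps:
$n{\left(d \right)} = 0$ ($n{\left(d \right)} = - 3 \left(d - d\right) = \left(-3\right) 0 = 0$)
$c{\left(X \right)} = X^{2} - 11 X$ ($c{\left(X \right)} = \left(X^{2} - 11 X\right) + 0 = X^{2} - 11 X$)
$c{\left(n{\left(-4 \right)} \right)} \left(-304\right) = 0 \left(-11 + 0\right) \left(-304\right) = 0 \left(-11\right) \left(-304\right) = 0 \left(-304\right) = 0$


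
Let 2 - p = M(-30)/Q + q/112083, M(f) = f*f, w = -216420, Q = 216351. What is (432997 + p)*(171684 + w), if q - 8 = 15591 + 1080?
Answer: -5799058961045222528/299373693 ≈ -1.9371e+10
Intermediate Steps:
q = 16679 (q = 8 + (15591 + 1080) = 8 + 16671 = 16679)
M(f) = f²
p = 1658857231/898121079 (p = 2 - ((-30)²/216351 + 16679/112083) = 2 - (900*(1/216351) + 16679*(1/112083)) = 2 - (100/24039 + 16679/112083) = 2 - 1*137384927/898121079 = 2 - 137384927/898121079 = 1658857231/898121079 ≈ 1.8470)
(432997 + p)*(171684 + w) = (432997 + 1658857231/898121079)*(171684 - 216420) = (388885391700994/898121079)*(-44736) = -5799058961045222528/299373693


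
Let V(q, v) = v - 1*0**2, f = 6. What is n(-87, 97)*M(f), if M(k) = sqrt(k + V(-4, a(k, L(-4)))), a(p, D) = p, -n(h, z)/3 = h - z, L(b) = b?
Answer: 1104*sqrt(3) ≈ 1912.2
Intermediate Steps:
n(h, z) = -3*h + 3*z (n(h, z) = -3*(h - z) = -3*h + 3*z)
V(q, v) = v (V(q, v) = v - 1*0 = v + 0 = v)
M(k) = sqrt(2)*sqrt(k) (M(k) = sqrt(k + k) = sqrt(2*k) = sqrt(2)*sqrt(k))
n(-87, 97)*M(f) = (-3*(-87) + 3*97)*(sqrt(2)*sqrt(6)) = (261 + 291)*(2*sqrt(3)) = 552*(2*sqrt(3)) = 1104*sqrt(3)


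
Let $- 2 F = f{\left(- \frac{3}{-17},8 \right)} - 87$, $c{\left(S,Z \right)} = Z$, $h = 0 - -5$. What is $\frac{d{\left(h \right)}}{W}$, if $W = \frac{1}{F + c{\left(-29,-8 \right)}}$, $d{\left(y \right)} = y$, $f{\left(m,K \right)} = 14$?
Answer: $\frac{285}{2} \approx 142.5$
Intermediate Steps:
$h = 5$ ($h = 0 + 5 = 5$)
$F = \frac{73}{2}$ ($F = - \frac{14 - 87}{2} = \left(- \frac{1}{2}\right) \left(-73\right) = \frac{73}{2} \approx 36.5$)
$W = \frac{2}{57}$ ($W = \frac{1}{\frac{73}{2} - 8} = \frac{1}{\frac{57}{2}} = \frac{2}{57} \approx 0.035088$)
$\frac{d{\left(h \right)}}{W} = \frac{5}{\frac{2}{57}} = 5 \cdot \frac{57}{2} = \frac{285}{2}$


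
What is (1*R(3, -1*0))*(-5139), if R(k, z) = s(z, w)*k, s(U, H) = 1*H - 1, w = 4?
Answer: -46251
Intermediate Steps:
s(U, H) = -1 + H (s(U, H) = H - 1 = -1 + H)
R(k, z) = 3*k (R(k, z) = (-1 + 4)*k = 3*k)
(1*R(3, -1*0))*(-5139) = (1*(3*3))*(-5139) = (1*9)*(-5139) = 9*(-5139) = -46251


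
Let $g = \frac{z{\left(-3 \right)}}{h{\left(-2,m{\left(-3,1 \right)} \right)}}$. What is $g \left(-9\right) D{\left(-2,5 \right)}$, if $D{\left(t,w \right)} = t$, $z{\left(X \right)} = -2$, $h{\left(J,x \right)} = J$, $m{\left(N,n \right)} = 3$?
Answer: $18$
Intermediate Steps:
$g = 1$ ($g = - \frac{2}{-2} = \left(-2\right) \left(- \frac{1}{2}\right) = 1$)
$g \left(-9\right) D{\left(-2,5 \right)} = 1 \left(-9\right) \left(-2\right) = \left(-9\right) \left(-2\right) = 18$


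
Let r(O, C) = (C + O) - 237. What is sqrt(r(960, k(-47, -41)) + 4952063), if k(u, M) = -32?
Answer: 3*sqrt(550306) ≈ 2225.5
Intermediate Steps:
r(O, C) = -237 + C + O
sqrt(r(960, k(-47, -41)) + 4952063) = sqrt((-237 - 32 + 960) + 4952063) = sqrt(691 + 4952063) = sqrt(4952754) = 3*sqrt(550306)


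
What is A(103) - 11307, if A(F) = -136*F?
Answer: -25315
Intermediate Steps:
A(103) - 11307 = -136*103 - 11307 = -14008 - 11307 = -25315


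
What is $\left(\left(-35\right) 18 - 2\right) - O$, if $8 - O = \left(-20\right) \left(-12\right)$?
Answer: $-400$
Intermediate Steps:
$O = -232$ ($O = 8 - \left(-20\right) \left(-12\right) = 8 - 240 = -232$)
$\left(\left(-35\right) 18 - 2\right) - O = \left(\left(-35\right) 18 - 2\right) - -232 = \left(-630 - 2\right) + 232 = -632 + 232 = -400$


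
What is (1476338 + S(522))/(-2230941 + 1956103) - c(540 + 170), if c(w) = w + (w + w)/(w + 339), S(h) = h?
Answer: -98491940/137419 ≈ -716.73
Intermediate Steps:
c(w) = w + 2*w/(339 + w) (c(w) = w + (2*w)/(339 + w) = w + 2*w/(339 + w))
(1476338 + S(522))/(-2230941 + 1956103) - c(540 + 170) = (1476338 + 522)/(-2230941 + 1956103) - (540 + 170)*(341 + (540 + 170))/(339 + (540 + 170)) = 1476860/(-274838) - 710*(341 + 710)/(339 + 710) = 1476860*(-1/274838) - 710*1051/1049 = -738430/137419 - 710*1051/1049 = -738430/137419 - 1*746210/1049 = -738430/137419 - 746210/1049 = -98491940/137419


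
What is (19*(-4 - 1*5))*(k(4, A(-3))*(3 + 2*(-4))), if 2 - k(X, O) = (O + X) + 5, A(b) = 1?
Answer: -6840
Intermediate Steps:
k(X, O) = -3 - O - X (k(X, O) = 2 - ((O + X) + 5) = 2 - (5 + O + X) = 2 + (-5 - O - X) = -3 - O - X)
(19*(-4 - 1*5))*(k(4, A(-3))*(3 + 2*(-4))) = (19*(-4 - 1*5))*((-3 - 1*1 - 1*4)*(3 + 2*(-4))) = (19*(-4 - 5))*((-3 - 1 - 4)*(3 - 8)) = (19*(-9))*(-8*(-5)) = -171*40 = -6840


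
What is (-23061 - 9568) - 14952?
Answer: -47581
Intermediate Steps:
(-23061 - 9568) - 14952 = -32629 - 14952 = -47581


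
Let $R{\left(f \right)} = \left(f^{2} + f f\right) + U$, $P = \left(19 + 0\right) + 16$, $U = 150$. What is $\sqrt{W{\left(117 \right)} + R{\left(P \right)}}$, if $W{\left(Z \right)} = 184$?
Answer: $4 \sqrt{174} \approx 52.764$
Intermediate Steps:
$P = 35$ ($P = 19 + 16 = 35$)
$R{\left(f \right)} = 150 + 2 f^{2}$ ($R{\left(f \right)} = \left(f^{2} + f f\right) + 150 = \left(f^{2} + f^{2}\right) + 150 = 2 f^{2} + 150 = 150 + 2 f^{2}$)
$\sqrt{W{\left(117 \right)} + R{\left(P \right)}} = \sqrt{184 + \left(150 + 2 \cdot 35^{2}\right)} = \sqrt{184 + \left(150 + 2 \cdot 1225\right)} = \sqrt{184 + \left(150 + 2450\right)} = \sqrt{184 + 2600} = \sqrt{2784} = 4 \sqrt{174}$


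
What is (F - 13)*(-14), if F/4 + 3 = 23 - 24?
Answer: 406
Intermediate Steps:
F = -16 (F = -12 + 4*(23 - 24) = -12 + 4*(-1) = -12 - 4 = -16)
(F - 13)*(-14) = (-16 - 13)*(-14) = -29*(-14) = 406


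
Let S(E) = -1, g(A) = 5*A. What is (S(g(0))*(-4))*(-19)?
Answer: -76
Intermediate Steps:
(S(g(0))*(-4))*(-19) = -1*(-4)*(-19) = 4*(-19) = -76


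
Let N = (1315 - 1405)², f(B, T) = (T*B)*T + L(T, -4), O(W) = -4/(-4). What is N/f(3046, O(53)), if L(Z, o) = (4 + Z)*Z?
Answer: 300/113 ≈ 2.6549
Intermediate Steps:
L(Z, o) = Z*(4 + Z)
O(W) = 1 (O(W) = -4*(-¼) = 1)
f(B, T) = B*T² + T*(4 + T) (f(B, T) = (T*B)*T + T*(4 + T) = (B*T)*T + T*(4 + T) = B*T² + T*(4 + T))
N = 8100 (N = (-90)² = 8100)
N/f(3046, O(53)) = 8100/((1*(4 + 1 + 3046*1))) = 8100/((1*(4 + 1 + 3046))) = 8100/((1*3051)) = 8100/3051 = 8100*(1/3051) = 300/113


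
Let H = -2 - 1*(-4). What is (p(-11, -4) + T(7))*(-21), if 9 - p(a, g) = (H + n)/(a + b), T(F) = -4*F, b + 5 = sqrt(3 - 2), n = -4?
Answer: 2009/5 ≈ 401.80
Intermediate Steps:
b = -4 (b = -5 + sqrt(3 - 2) = -5 + sqrt(1) = -5 + 1 = -4)
H = 2 (H = -2 + 4 = 2)
p(a, g) = 9 + 2/(-4 + a) (p(a, g) = 9 - (2 - 4)/(a - 4) = 9 - (-2)/(-4 + a) = 9 + 2/(-4 + a))
(p(-11, -4) + T(7))*(-21) = ((-34 + 9*(-11))/(-4 - 11) - 4*7)*(-21) = ((-34 - 99)/(-15) - 28)*(-21) = (-1/15*(-133) - 28)*(-21) = (133/15 - 28)*(-21) = -287/15*(-21) = 2009/5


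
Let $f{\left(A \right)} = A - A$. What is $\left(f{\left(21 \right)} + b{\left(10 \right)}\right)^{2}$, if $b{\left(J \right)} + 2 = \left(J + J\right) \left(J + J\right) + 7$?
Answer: $164025$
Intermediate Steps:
$f{\left(A \right)} = 0$
$b{\left(J \right)} = 5 + 4 J^{2}$ ($b{\left(J \right)} = -2 + \left(\left(J + J\right) \left(J + J\right) + 7\right) = -2 + \left(2 J 2 J + 7\right) = -2 + \left(4 J^{2} + 7\right) = -2 + \left(7 + 4 J^{2}\right) = 5 + 4 J^{2}$)
$\left(f{\left(21 \right)} + b{\left(10 \right)}\right)^{2} = \left(0 + \left(5 + 4 \cdot 10^{2}\right)\right)^{2} = \left(0 + \left(5 + 4 \cdot 100\right)\right)^{2} = \left(0 + \left(5 + 400\right)\right)^{2} = \left(0 + 405\right)^{2} = 405^{2} = 164025$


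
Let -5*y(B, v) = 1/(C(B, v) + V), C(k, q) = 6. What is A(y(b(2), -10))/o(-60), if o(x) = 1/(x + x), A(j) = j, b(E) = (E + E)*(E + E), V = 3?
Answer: 8/3 ≈ 2.6667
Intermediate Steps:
b(E) = 4*E² (b(E) = (2*E)*(2*E) = 4*E²)
y(B, v) = -1/45 (y(B, v) = -1/(5*(6 + 3)) = -⅕/9 = -⅕*⅑ = -1/45)
o(x) = 1/(2*x)
A(y(b(2), -10))/o(-60) = -1/(45*((½)/(-60))) = -1/(45*((½)*(-1/60))) = -1/(45*(-1/120)) = -1/45*(-120) = 8/3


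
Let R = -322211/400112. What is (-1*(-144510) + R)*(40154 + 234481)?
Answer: 934079885294895/23536 ≈ 3.9687e+10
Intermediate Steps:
R = -322211/400112 (R = -322211*1/400112 = -322211/400112 ≈ -0.80530)
(-1*(-144510) + R)*(40154 + 234481) = (-1*(-144510) - 322211/400112)*(40154 + 234481) = (144510 - 322211/400112)*274635 = (57819862909/400112)*274635 = 934079885294895/23536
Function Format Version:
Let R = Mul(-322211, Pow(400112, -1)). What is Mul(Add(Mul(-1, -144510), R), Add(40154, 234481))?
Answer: Rational(934079885294895, 23536) ≈ 3.9687e+10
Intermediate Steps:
R = Rational(-322211, 400112) (R = Mul(-322211, Rational(1, 400112)) = Rational(-322211, 400112) ≈ -0.80530)
Mul(Add(Mul(-1, -144510), R), Add(40154, 234481)) = Mul(Add(Mul(-1, -144510), Rational(-322211, 400112)), Add(40154, 234481)) = Mul(Add(144510, Rational(-322211, 400112)), 274635) = Mul(Rational(57819862909, 400112), 274635) = Rational(934079885294895, 23536)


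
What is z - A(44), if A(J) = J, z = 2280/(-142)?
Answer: -4264/71 ≈ -60.056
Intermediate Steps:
z = -1140/71 (z = 2280*(-1/142) = -1140/71 ≈ -16.056)
z - A(44) = -1140/71 - 1*44 = -1140/71 - 44 = -4264/71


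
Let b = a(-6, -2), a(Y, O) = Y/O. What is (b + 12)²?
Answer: 225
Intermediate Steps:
b = 3 (b = -6/(-2) = -6*(-½) = 3)
(b + 12)² = (3 + 12)² = 15² = 225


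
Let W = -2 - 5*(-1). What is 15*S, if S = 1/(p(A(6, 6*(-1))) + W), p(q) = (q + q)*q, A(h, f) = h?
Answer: ⅕ ≈ 0.20000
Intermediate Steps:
W = 3 (W = -2 + 5 = 3)
p(q) = 2*q² (p(q) = (2*q)*q = 2*q²)
S = 1/75 (S = 1/(2*6² + 3) = 1/(2*36 + 3) = 1/(72 + 3) = 1/75 ≈ 0.013333)
15*S = 15*(1/75) = ⅕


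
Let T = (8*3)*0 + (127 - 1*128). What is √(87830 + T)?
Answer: √87829 ≈ 296.36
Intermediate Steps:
T = -1 (T = 24*0 + (127 - 128) = 0 - 1 = -1)
√(87830 + T) = √(87830 - 1) = √87829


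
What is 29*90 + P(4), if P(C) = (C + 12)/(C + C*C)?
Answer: 13054/5 ≈ 2610.8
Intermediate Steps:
P(C) = (12 + C)/(C + C**2)
29*90 + P(4) = 29*90 + (12 + 4)/(4*(1 + 4)) = 2610 + (1/4)*16/5 = 2610 + (1/4)*(1/5)*16 = 2610 + 4/5 = 13054/5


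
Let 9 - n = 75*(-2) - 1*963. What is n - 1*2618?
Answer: -1496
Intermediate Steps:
n = 1122 (n = 9 - (75*(-2) - 1*963) = 9 - (-150 - 963) = 9 - 1*(-1113) = 9 + 1113 = 1122)
n - 1*2618 = 1122 - 1*2618 = 1122 - 2618 = -1496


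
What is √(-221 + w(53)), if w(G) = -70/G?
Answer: I*√624499/53 ≈ 14.91*I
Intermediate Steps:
√(-221 + w(53)) = √(-221 - 70/53) = √(-11783/53) = I*√624499/53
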